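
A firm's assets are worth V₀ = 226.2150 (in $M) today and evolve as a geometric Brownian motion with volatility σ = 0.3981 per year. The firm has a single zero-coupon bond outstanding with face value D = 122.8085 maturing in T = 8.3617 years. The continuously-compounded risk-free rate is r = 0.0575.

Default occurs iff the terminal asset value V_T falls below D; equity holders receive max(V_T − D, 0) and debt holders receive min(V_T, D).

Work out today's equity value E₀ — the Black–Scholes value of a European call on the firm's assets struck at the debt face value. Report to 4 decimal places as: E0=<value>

E0=162.7896

Work the structural quantities from V₀ = 226.2150 against face 122.8085:
d₁ = [ln(V₀/D) + (r + σ²/2)T] / (σ√T)
   = [ln(226.2150/122.8085) + (0.0575 + 0.5·0.3981²)·8.3617] / (0.3981·√8.3617)
   = [0.610860 + 1.143394] / 1.151170 = 1.523887
d₂ = d₁ − σ√T = 1.523887 − 1.151170 = 0.372717
N(d₁) = 0.936232,  N(d₂) = 0.645321,  e^(−rT) = 0.618290
E₀ = V₀·N(d₁) − D·e^(−rT)·N(d₂)
   = 226.2150·0.936232 − 122.8085·0.618290·0.645321 = 162.789619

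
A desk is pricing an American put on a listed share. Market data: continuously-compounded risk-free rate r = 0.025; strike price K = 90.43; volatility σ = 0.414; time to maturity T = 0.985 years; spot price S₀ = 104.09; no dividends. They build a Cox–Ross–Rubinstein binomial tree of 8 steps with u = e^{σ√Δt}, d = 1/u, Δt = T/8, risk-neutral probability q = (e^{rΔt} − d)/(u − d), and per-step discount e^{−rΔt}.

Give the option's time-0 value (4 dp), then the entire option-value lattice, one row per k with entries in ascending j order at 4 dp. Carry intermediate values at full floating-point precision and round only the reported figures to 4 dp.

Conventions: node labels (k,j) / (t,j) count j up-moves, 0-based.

price = 9.5002
tree:
9.5002
13.5245 5.1019
18.7244 7.8496 2.0898
25.0953 11.7853 3.5387 0.4975
32.3950 17.1683 5.8959 0.9493 0.0000
40.0845 24.0834 9.6160 1.8114 0.0000 0.0000
46.8917 32.2129 15.2302 3.4564 0.0000 0.0000 0.0000
52.7785 40.0845 23.1106 6.5954 0.0000 0.0000 0.0000 0.0000
57.8694 46.8917 32.2129 12.5852 0.0000 0.0000 0.0000 0.0000 0.0000

Δt=0.12312, u=1.15635, d=0.86479, q=0.47432, disc=e^(-rΔt)=0.99693
k=8 terminal: V=max(K-S,0) → 57.8694 46.8917 32.2129 12.5852 0.0000 0.0000 0.0000 0.0000 0.0000
k=7: j=0 S=37.6515 intr=52.7785 cont=52.5006 V=52.7785[EX]; j=1 S=50.3455 intr=40.0845 cont=39.8065 V=40.0845[EX]; j=2 S=67.3194 intr=23.1106 cont=22.8327 V=23.1106[EX]; j=3 S=90.0159 intr=0.4141 cont=6.5954 V=6.5954[hold]; j=4 S=120.3646 intr=0.0000 cont=0.0000 V=0.0000[hold]; j=5 S=160.9451 intr=0.0000 cont=0.0000 V=0.0000[hold]; j=6 S=215.2073 intr=0.0000 cont=0.0000 V=0.0000[hold]; j=7 S=287.7638 intr=0.0000 cont=0.0000 V=0.0000[hold]
k=6: j=0 S=43.5383 intr=46.8917 cont=46.6138 V=46.8917[EX]; j=1 S=58.2171 intr=32.2129 cont=31.9350 V=32.2129[EX]; j=2 S=77.8448 intr=12.5852 cont=15.2302 V=15.2302[hold]; j=3 S=104.0900 intr=0.0000 cont=3.4564 V=3.4564[hold]; j=4 S=139.1836 intr=0.0000 cont=0.0000 V=0.0000[hold]; j=5 S=186.1090 intr=0.0000 cont=0.0000 V=0.0000[hold]; j=6 S=248.8551 intr=0.0000 cont=0.0000 V=0.0000[hold]
k=5: j=0 S=50.3455 intr=40.0845 cont=39.8065 V=40.0845[EX]; j=1 S=67.3194 intr=23.1106 cont=24.0834 V=24.0834[hold]; j=2 S=90.0159 intr=0.4141 cont=9.6160 V=9.6160[hold]; j=3 S=120.3646 intr=0.0000 cont=1.8114 V=1.8114[hold]; j=4 S=160.9451 intr=0.0000 cont=0.0000 V=0.0000[hold]; j=5 S=215.2073 intr=0.0000 cont=0.0000 V=0.0000[hold]
k=4: j=0 S=58.2171 intr=32.2129 cont=32.3950 V=32.3950[hold]; j=1 S=77.8448 intr=12.5852 cont=17.1683 V=17.1683[hold]; j=2 S=104.0900 intr=0.0000 cont=5.8959 V=5.8959[hold]; j=3 S=139.1836 intr=0.0000 cont=0.9493 V=0.9493[hold]; j=4 S=186.1090 intr=0.0000 cont=0.0000 V=0.0000[hold]
k=3: j=0 S=67.3194 intr=23.1106 cont=25.0953 V=25.0953[hold]; j=1 S=90.0159 intr=0.4141 cont=11.7853 V=11.7853[hold]; j=2 S=120.3646 intr=0.0000 cont=3.5387 V=3.5387[hold]; j=3 S=160.9451 intr=0.0000 cont=0.4975 V=0.4975[hold]
k=2: j=0 S=77.8448 intr=12.5852 cont=18.7244 V=18.7244[hold]; j=1 S=104.0900 intr=0.0000 cont=7.8496 V=7.8496[hold]; j=2 S=139.1836 intr=0.0000 cont=2.0898 V=2.0898[hold]
k=1: j=0 S=90.0159 intr=0.4141 cont=13.5245 V=13.5245[hold]; j=1 S=120.3646 intr=0.0000 cont=5.1019 V=5.1019[hold]
k=0: j=0 S=104.0900 intr=0.0000 cont=9.5002 V=9.5002[hold]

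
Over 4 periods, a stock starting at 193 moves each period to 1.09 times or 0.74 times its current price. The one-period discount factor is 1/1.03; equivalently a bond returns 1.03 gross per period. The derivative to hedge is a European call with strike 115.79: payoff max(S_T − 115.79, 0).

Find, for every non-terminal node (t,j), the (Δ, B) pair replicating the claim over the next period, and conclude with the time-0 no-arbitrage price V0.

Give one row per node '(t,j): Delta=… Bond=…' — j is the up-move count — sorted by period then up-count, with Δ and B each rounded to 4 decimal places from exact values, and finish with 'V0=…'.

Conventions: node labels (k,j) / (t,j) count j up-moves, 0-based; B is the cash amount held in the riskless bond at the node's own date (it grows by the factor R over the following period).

Under the risk-neutral measure, an up-move has probability p* = (R−d)/(u−d) = 0.8286 and values discount at R = 1.03.
Terminal payoffs: V(4,0)=0.0000, V(4,1)=0.0000, V(4,2)=9.7765, V(4,3)=69.1660, V(4,4)=156.6453
Node (3,0) S=78.2082: V=(p*·0.0000+(1−p*)·0.0000)/1.03=0.0000; Δ=(0.0000−0.0000)/(85.2470−57.8741)=0.0000; B=V−Δ·S=0.0000
Node (3,1) S=115.1986: V=(p*·9.7765+(1−p*)·0.0000)/1.03=7.8646; Δ=(9.7765−0.0000)/(125.5665−85.2470)=0.2425; B=V−Δ·S=-20.0682
Node (3,2) S=169.6844: V=(p*·69.1660+(1−p*)·9.7765)/1.03=57.2670; Δ=(69.1660−9.7765)/(184.9560−125.5665)=1.0000; B=V−Δ·S=-112.4175
Node (3,3) S=249.9406: V=(p*·156.6453+(1−p*)·69.1660)/1.03=137.5231; Δ=(156.6453−69.1660)/(272.4353−184.9560)=1.0000; B=V−Δ·S=-112.4175
Node (2,0) S=105.6868: V=(p*·7.8646+(1−p*)·0.0000)/1.03=6.3266; Δ=(7.8646−0.0000)/(115.1986−78.2082)=0.2126; B=V−Δ·S=-16.1437
Node (2,1) S=155.6738: V=(p*·57.2670+(1−p*)·7.8646)/1.03=47.3767; Δ=(57.2670−7.8646)/(169.6844−115.1986)=0.9067; B=V−Δ·S=-93.7730
Node (2,2) S=229.3033: V=(p*·137.5231+(1−p*)·57.2670)/1.03=120.1601; Δ=(137.5231−57.2670)/(249.9406−169.6844)=1.0000; B=V−Δ·S=-109.1432
Node (1,0) S=142.8200: V=(p*·47.3767+(1−p*)·6.3266)/1.03=39.1646; Δ=(47.3767−6.3266)/(155.6738−105.6868)=0.8212; B=V−Δ·S=-78.1215
Node (1,1) S=210.3700: V=(p*·120.1601+(1−p*)·47.3767)/1.03=104.5466; Δ=(120.1601−47.3767)/(229.3033−155.6738)=0.9885; B=V−Δ·S=-103.4061
Node (0,0) S=193.0000: V=(p*·104.5466+(1−p*)·39.1646)/1.03=90.6196; Δ=(104.5466−39.1646)/(210.3700−142.8200)=0.9679; B=V−Δ·S=-96.1860
As a check, the time-0 holding Δ(0,0)·S0 + B(0,0) comes to 90.6196 — exactly V0.

(0,0): Delta=0.9679 Bond=-96.1860
(1,0): Delta=0.8212 Bond=-78.1215
(1,1): Delta=0.9885 Bond=-103.4061
(2,0): Delta=0.2126 Bond=-16.1437
(2,1): Delta=0.9067 Bond=-93.7730
(2,2): Delta=1.0000 Bond=-109.1432
(3,0): Delta=0.0000 Bond=0.0000
(3,1): Delta=0.2425 Bond=-20.0682
(3,2): Delta=1.0000 Bond=-112.4175
(3,3): Delta=1.0000 Bond=-112.4175
V0=90.6196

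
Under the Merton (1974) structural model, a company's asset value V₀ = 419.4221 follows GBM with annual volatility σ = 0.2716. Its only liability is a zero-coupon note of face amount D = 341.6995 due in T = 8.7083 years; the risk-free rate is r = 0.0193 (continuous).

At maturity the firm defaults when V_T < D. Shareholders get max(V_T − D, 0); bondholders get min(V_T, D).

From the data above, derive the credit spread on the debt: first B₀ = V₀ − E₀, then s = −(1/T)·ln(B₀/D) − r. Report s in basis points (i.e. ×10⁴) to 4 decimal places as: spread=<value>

spread=247.1893

With assets at 419.4221 and a single debt payment of 341.6995 at 8.7083 years:
d₁ = [ln(V₀/D) + (r + σ²/2)T] / (σ√T)
   = [ln(419.4221/341.6995) + (0.0193 + 0.5·0.2716²)·8.7083] / (0.2716·√8.7083)
   = [0.204946 + 0.489261] / 0.801487 = 0.866149
d₂ = d₁ − σ√T = 0.866149 − 0.801487 = 0.064662
N(d₁) = 0.806796,  N(d₂) = 0.525778,  e^(−rT) = 0.845295
E₀ = V₀·N(d₁) − D·e^(−rT)·N(d₂)
   = 419.4221·0.806796 − 341.6995·0.845295·0.525778 = 186.523857
B₀ = V₀ − E₀ = 419.4221 − 186.523857 = 232.898243
spread = −(1/T)·ln(B₀/D) − r = −(1/8.7083)·ln(232.898243/341.6995) − 0.0193 = 0.02471893
in basis points: 0.02471893 × 10⁴ = 247.1893 bp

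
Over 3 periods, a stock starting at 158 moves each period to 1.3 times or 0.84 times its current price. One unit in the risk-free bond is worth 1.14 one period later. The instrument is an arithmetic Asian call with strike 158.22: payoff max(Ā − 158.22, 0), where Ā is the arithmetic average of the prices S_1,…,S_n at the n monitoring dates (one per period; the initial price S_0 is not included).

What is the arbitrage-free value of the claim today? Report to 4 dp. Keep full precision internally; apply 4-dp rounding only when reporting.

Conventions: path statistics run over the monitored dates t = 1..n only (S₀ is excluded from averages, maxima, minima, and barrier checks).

With p* = (R−d)/(u−d) = 0.6522, sum probability × payoff across the paths and divide by R^3.
Enumerate all 2^3 = 8 price paths (U = up ×1.3, D = down ×0.84); each path with k up-moves has probability p*^k·(1−p*)^(3−k).
DDD: Ā=112.6173, payoff=0.0000, prob=0.042081
UDD: Ā=174.2887, payoff=16.0687, prob=0.078902
DUD: Ā=150.0621, payoff=0.0000, prob=0.078902
UUD: Ā=232.2389, payoff=74.0189, prob=0.147941
DDU: Ā=129.7117, payoff=0.0000, prob=0.078902
UDU: Ā=200.7443, payoff=42.5243, prob=0.147941
DUU: Ā=176.5176, payoff=18.2976, prob=0.147941
UUU: Ā=273.1820, payoff=114.9620, prob=0.277390
Price = Σ prob·payoff / R^3 = 53.105629 / 1.481544 = 35.8448

price = 35.8448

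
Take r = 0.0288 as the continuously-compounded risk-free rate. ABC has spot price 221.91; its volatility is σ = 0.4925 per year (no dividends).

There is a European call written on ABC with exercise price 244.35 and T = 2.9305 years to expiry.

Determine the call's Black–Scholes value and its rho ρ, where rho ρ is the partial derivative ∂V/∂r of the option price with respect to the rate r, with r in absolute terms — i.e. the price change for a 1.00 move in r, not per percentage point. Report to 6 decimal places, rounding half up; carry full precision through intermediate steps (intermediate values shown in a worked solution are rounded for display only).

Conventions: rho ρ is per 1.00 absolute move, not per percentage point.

price = 71.595936
ρ = 218.182313

σ√T = 0.4925·√2.9305 = 0.843096
d₁ = (ln(S/K) + (r+σ²/2)T) / (σ√T) = (ln(221.91/244.35) + (0.0288+0.4925²/2)·2.9305) / 0.843096 = (-0.096330 + 0.439804) / 0.843096 = 0.407396
d₂ = d₁ − σ√T = 0.407396 − 0.843096 = -0.435700
e^{−rT} = 0.919065
N(d₁) = 0.658142,  N(d₂) = 0.331527
Call price V = S·N(d₁) − K·e^{−rT}·N(d₂) = 146.048184 − 74.452248 = 71.595936
ρ = K·T·e^{−rT}·N(d₂) = 218.182313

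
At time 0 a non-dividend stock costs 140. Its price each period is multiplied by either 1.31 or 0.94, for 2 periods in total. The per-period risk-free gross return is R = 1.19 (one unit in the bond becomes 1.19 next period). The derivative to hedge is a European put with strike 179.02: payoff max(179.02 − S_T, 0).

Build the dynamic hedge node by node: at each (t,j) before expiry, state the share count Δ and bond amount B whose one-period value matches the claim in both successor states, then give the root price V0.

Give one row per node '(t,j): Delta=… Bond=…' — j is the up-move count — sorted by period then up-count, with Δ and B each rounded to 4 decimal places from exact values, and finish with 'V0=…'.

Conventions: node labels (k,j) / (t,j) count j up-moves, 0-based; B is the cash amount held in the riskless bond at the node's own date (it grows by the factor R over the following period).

(0,0): Delta=-0.3288 Bond=52.1904
(1,0): Delta=-1.0000 Bond=150.4370
(1,1): Delta=-0.0976 Bond=19.7080
V0=6.1589

The replicating-portfolio and risk-neutral prices coincide; use p* = (1.19−0.94)/(1.31−0.94) = 0.6757 for the latter.
Expiry values: V(2,0)=55.3160, V(2,1)=6.6240, V(2,2)=0.0000
  t=1,j=0: stock 131.6000 → up 172.3960 (V=6.6240), down 123.7040 (V=55.3160). Price 18.8370; hedge Δ=-1.0000, bond B=150.4370.
  t=1,j=1: stock 183.4000 → up 240.2540 (V=0.0000), down 172.3960 (V=6.6240). Price 1.8053; hedge Δ=-0.0976, bond B=19.7080.
  t=0,j=0: stock 140.0000 → up 183.4000 (V=1.8053), down 131.6000 (V=18.8370). Price 6.1589; hedge Δ=-0.3288, bond B=52.1904.
Check: Δ(0,0)·S0 + B(0,0) = 6.1589 = V0.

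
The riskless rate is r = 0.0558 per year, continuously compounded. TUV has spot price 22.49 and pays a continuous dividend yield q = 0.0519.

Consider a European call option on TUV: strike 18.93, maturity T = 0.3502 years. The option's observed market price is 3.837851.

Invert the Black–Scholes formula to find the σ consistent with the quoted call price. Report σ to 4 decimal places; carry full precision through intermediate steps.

sigma = 0.3018

At σ = 0.3018 the Black–Scholes value reproduces the quote:
σ√T = 0.3018·√0.3502 = 0.178598
d₁ = (ln(S/K) + (r−q+σ²/2)T) / (σ√T) = (ln(22.49/18.93) + (0.0558−0.0519+0.3018²/2)·0.3502) / 0.178598 = (0.172323 + 0.017314) / 0.178598 = 1.061809
d₂ = d₁ − σ√T = 1.061809 − 0.178598 = 0.883211
e^{−rT} = 0.980649
e^{−qT} = 0.981989
N(d₁) = 0.855839,  N(d₂) = 0.811439
V = S·e^{−qT}·N(d₁) − K·e^{−rT}·N(d₂) = 18.901138 − 15.063287 = 3.837851 (the quoted price), and the Black–Scholes price is strictly increasing in σ, so σ is unique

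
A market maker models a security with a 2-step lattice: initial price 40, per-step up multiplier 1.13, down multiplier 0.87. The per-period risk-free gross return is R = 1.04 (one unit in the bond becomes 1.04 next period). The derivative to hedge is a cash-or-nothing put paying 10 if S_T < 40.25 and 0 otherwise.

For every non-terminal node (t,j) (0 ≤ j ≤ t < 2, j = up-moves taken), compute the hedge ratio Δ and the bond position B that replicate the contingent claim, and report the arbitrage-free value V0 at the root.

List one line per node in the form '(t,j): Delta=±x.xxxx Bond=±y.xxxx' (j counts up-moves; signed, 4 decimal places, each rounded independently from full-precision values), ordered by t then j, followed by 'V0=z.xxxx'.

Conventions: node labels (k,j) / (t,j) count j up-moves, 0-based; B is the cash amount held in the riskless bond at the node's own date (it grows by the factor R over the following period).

No-arbitrage ⇒ martingale measure with p* = (R−d)/(u−d) = 0.6538.
Terminal payoffs: V(2,0)=10.0000, V(2,1)=10.0000, V(2,2)=0.0000
Node (1,0) S=34.8000: V=(p*·10.0000+(1−p*)·10.0000)/1.04=9.6154; Δ=(10.0000−10.0000)/(39.3240−30.2760)=0.0000; B=V−Δ·S=9.6154
Node (1,1) S=45.2000: V=(p*·0.0000+(1−p*)·10.0000)/1.04=3.3284; Δ=(0.0000−10.0000)/(51.0760−39.3240)=-0.8509; B=V−Δ·S=41.7899
Node (0,0) S=40.0000: V=(p*·3.3284+(1−p*)·9.6154)/1.04=5.2929; Δ=(3.3284−9.6154)/(45.2000−34.8000)=-0.6045; B=V−Δ·S=29.4736
Verification: the root portfolio costs Δ(0,0)·S0 + B(0,0) = 5.2929, matching V0.

(0,0): Delta=-0.6045 Bond=29.4736
(1,0): Delta=0.0000 Bond=9.6154
(1,1): Delta=-0.8509 Bond=41.7899
V0=5.2929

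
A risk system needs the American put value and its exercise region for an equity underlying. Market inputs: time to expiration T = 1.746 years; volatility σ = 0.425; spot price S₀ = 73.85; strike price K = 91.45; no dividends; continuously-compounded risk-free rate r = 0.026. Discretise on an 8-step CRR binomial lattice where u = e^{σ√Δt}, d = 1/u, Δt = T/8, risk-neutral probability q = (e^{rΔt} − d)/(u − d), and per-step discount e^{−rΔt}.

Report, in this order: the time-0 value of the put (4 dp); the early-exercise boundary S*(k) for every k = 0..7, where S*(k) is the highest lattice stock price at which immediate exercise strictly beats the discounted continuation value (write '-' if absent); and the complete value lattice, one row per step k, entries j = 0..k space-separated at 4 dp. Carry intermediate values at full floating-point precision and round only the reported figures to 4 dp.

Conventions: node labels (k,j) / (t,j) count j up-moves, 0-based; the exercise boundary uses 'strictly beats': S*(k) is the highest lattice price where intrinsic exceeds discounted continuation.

price = 26.5946
boundary = - - - 40.7066 49.6471 40.7066 49.6471 60.5511
tree:
26.5946
34.0243 18.3640
42.2260 24.9955 10.9519
50.7434 32.9341 16.1591 5.0891
58.0738 41.8029 23.1237 8.3362 1.4120
64.0842 50.7434 31.8480 13.3596 2.6531 0.0000
69.0122 58.0738 41.8029 20.7734 4.9851 0.0000 0.0000
73.0528 64.0842 50.7434 30.8989 9.3669 0.0000 0.0000 0.0000
76.3658 69.0122 58.0738 41.8029 17.6000 0.0000 0.0000 0.0000 0.0000

Δt=0.21825  u=1.21963  d=0.81992  q=0.46476  discount=0.99434
step 8 (expiry): payoffs max(K−S,0) = 76.3658 69.0122 58.0738 41.8029 17.6000 0.0000 0.0000 0.0000 0.0000
step 7: (k=7,j=0): S=18.3972, K−S=73.0528, hold=72.5353 ⇒ V=73.0528 exercise | (k=7,j=1): S=27.3658, K−S=64.0842, hold=63.5667 ⇒ V=64.0842 exercise | (k=7,j=2): S=40.7066, K−S=50.7434, hold=50.2259 ⇒ V=50.7434 exercise | (k=7,j=3): S=60.5511, K−S=30.8989, hold=30.3814 ⇒ V=30.8989 exercise | (k=7,j=4): S=90.0697, K−S=1.3803, hold=9.3669 ⇒ V=9.3669 continue | (k=7,j=5): S=133.9787, K−S=0.0000, hold=0.0000 ⇒ V=0.0000 continue | (k=7,j=6): S=199.2932, K−S=0.0000, hold=0.0000 ⇒ V=0.0000 continue | (k=7,j=7): S=296.4486, K−S=0.0000, hold=0.0000 ⇒ V=0.0000 continue  boundary S*=60.5511
step 6: (k=6,j=0): S=22.4378, K−S=69.0122, hold=68.4947 ⇒ V=69.0122 exercise | (k=6,j=1): S=33.3762, K−S=58.0738, hold=57.5563 ⇒ V=58.0738 exercise | (k=6,j=2): S=49.6471, K−S=41.8029, hold=41.2855 ⇒ V=41.8029 exercise | (k=6,j=3): S=73.8500, K−S=17.6000, hold=20.7734 ⇒ V=20.7734 continue | (k=6,j=4): S=109.8518, K−S=0.0000, hold=4.9851 ⇒ V=4.9851 continue | (k=6,j=5): S=163.4045, K−S=0.0000, hold=0.0000 ⇒ V=0.0000 continue | (k=6,j=6): S=243.0642, K−S=0.0000, hold=0.0000 ⇒ V=0.0000 continue  boundary S*=49.6471
step 5: (k=5,j=0): S=27.3658, K−S=64.0842, hold=63.5667 ⇒ V=64.0842 exercise | (k=5,j=1): S=40.7066, K−S=50.7434, hold=50.2259 ⇒ V=50.7434 exercise | (k=5,j=2): S=60.5511, K−S=30.8989, hold=31.8480 ⇒ V=31.8480 continue | (k=5,j=3): S=90.0697, K−S=1.3803, hold=13.3596 ⇒ V=13.3596 continue | (k=5,j=4): S=133.9787, K−S=0.0000, hold=2.6531 ⇒ V=2.6531 continue | (k=5,j=5): S=199.2932, K−S=0.0000, hold=0.0000 ⇒ V=0.0000 continue  boundary S*=40.7066
step 4: (k=4,j=0): S=33.3762, K−S=58.0738, hold=57.5563 ⇒ V=58.0738 exercise | (k=4,j=1): S=49.6471, K−S=41.8029, hold=41.7241 ⇒ V=41.8029 exercise | (k=4,j=2): S=73.8500, K−S=17.6000, hold=23.1237 ⇒ V=23.1237 continue | (k=4,j=3): S=109.8518, K−S=0.0000, hold=8.3362 ⇒ V=8.3362 continue | (k=4,j=4): S=163.4045, K−S=0.0000, hold=1.4120 ⇒ V=1.4120 continue  boundary S*=49.6471
step 3: (k=3,j=0): S=40.7066, K−S=50.7434, hold=50.2259 ⇒ V=50.7434 exercise | (k=3,j=1): S=60.5511, K−S=30.8989, hold=32.9341 ⇒ V=32.9341 continue | (k=3,j=2): S=90.0697, K−S=1.3803, hold=16.1591 ⇒ V=16.1591 continue | (k=3,j=3): S=133.9787, K−S=0.0000, hold=5.0891 ⇒ V=5.0891 continue  boundary S*=40.7066
step 2: (k=2,j=0): S=49.6471, K−S=41.8029, hold=42.2260 ⇒ V=42.2260 continue | (k=2,j=1): S=73.8500, K−S=17.6000, hold=24.9955 ⇒ V=24.9955 continue | (k=2,j=2): S=109.8518, K−S=0.0000, hold=10.9519 ⇒ V=10.9519 continue  boundary S*=-
step 1: (k=1,j=0): S=60.5511, K−S=30.8989, hold=34.0243 ⇒ V=34.0243 continue | (k=1,j=1): S=90.0697, K−S=1.3803, hold=18.3640 ⇒ V=18.3640 continue  boundary S*=-
step 0: (k=0,j=0): S=73.8500, K−S=17.6000, hold=26.5946 ⇒ V=26.5946 continue  boundary S*=-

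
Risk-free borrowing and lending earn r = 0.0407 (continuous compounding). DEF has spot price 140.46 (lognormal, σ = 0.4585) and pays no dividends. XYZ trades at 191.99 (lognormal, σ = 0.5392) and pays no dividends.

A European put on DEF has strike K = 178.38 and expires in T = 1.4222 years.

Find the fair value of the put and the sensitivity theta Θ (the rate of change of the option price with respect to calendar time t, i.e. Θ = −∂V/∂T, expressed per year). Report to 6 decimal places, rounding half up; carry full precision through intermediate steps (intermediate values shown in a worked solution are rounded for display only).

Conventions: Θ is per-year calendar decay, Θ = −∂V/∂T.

price = 48.967976
Θ = -5.770715

σ√T = 0.4585·√1.4222 = 0.546789
d₁ = (ln(S/K) + (r+σ²/2)T) / (σ√T) = (ln(140.46/178.38) + (0.0407+0.4585²/2)·1.4222) / 0.546789 = (-0.238993 + 0.207373) / 0.546789 = -0.057830
d₂ = d₁ − σ√T = -0.057830 − 0.546789 = -0.604619
e^{−rT} = 0.943760
N(−d₁) = 0.523058,  N(−d₂) = 0.727284
Put price V = K·e^{−rT}·N(−d₂) − S·N(−d₁) = 122.436697 − 73.468721 = 48.967976
φ(d₁) = (1/√(2π))·e^{−d₁²/2} = 0.398276
Θ = −S·φ(d₁)·σ/(2√T) + r·K·e^{−rT}·N(−d₂) = −10.753889 + 4.983174 = -5.770715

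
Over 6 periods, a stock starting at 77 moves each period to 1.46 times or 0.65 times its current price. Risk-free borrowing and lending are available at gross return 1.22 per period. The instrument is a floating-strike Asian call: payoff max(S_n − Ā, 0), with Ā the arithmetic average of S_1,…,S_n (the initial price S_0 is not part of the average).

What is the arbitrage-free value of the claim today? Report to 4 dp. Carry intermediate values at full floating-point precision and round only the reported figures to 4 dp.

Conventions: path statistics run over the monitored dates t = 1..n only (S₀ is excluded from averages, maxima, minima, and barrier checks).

Set p* = 0.7037 (from d < R < u); the path-dependent value is the discounted p*-expectation over all price paths.
Enumerate all 2^6 = 64 price paths (U = up ×1.46, D = down ×0.65); each path with k up-moves has probability p*^k·(1−p*)^(6−k).
DDDDDD: Ā=22.0358, payoff=0.0000, prob=0.000677
UDDDDD: Ā=49.4959, payoff=0.0000, prob=0.001607
DUDDDD: Ā=39.1009, payoff=0.0000, prob=0.001607
UUDDDD: Ā=87.8267, payoff=0.0000, prob=0.003817
DDUDDD: Ā=32.3442, payoff=0.0000, prob=0.001607
UDUDDD: Ā=72.6500, payoff=0.0000, prob=0.003817
DUUDDD: Ā=62.2550, payoff=0.0000, prob=0.003817
UUUDDD: Ā=139.8342, payoff=0.0000, prob=0.009065
DDDUDD: Ā=27.9523, payoff=0.0000, prob=0.001607
UDDUDD: Ā=62.7851, payoff=0.0000, prob=0.003817
DUDUDD: Ā=52.3901, payoff=0.0000, prob=0.003817
UUDUDD: Ā=117.6762, payoff=0.0000, prob=0.009065
DDUUDD: Ā=45.6334, payoff=0.0000, prob=0.003817
UDUUDD: Ā=102.4995, payoff=0.0000, prob=0.009065
DUUUDD: Ā=92.1045, payoff=0.0000, prob=0.009065
UUUUDD: Ā=206.8809, payoff=0.0000, prob=0.021528
DDDDUD: Ā=25.0975, payoff=0.0000, prob=0.001607
UDDDUD: Ā=56.3729, payoff=0.0000, prob=0.003817
DUDDUD: Ā=45.9779, payoff=0.0000, prob=0.003817
UUDDUD: Ā=103.2735, payoff=0.0000, prob=0.009065
DDUDUD: Ā=39.2212, payoff=0.0000, prob=0.003817
UDUDUD: Ā=88.0968, payoff=0.0000, prob=0.009065
DUUDUD: Ā=77.7018, payoff=0.0000, prob=0.009065
UUUDUD: Ā=174.5303, payoff=0.0000, prob=0.021528
DDDUUD: Ā=34.8293, payoff=0.0000, prob=0.003817
UDDUUD: Ā=78.2320, payoff=0.0000, prob=0.009065
DUDUUD: Ā=67.8370, payoff=0.0000, prob=0.009065
UUDUUD: Ā=152.3723, payoff=0.0000, prob=0.021528
DDUUUD: Ā=61.0802, payoff=4.7294, prob=0.009065
UDUUUD: Ā=137.1956, payoff=10.6229, prob=0.021528
DUUUUD: Ā=126.8006, payoff=21.0179, prob=0.021528
UUUUUD: Ā=284.8137, payoff=47.2095, prob=0.051130
DDDDDU: Ā=23.2420, payoff=0.0000, prob=0.001607
UDDDDU: Ā=52.2050, payoff=0.0000, prob=0.003817
DUDDDU: Ā=41.8100, payoff=0.0000, prob=0.003817
UUDDDU: Ā=93.9118, payoff=0.0000, prob=0.009065
DDUDDU: Ā=35.0533, payoff=0.0000, prob=0.003817
UDUDDU: Ā=78.7351, payoff=0.0000, prob=0.009065
DUUDDU: Ā=68.3401, payoff=0.0000, prob=0.009065
UUUDDU: Ā=153.5024, payoff=0.0000, prob=0.021528
DDDUDU: Ā=30.6614, payoff=0.0000, prob=0.003817
UDDUDU: Ā=68.8702, payoff=0.0000, prob=0.009065
DUDUDU: Ā=58.4752, payoff=7.3344, prob=0.009065
UUDUDU: Ā=131.3444, payoff=16.4741, prob=0.021528
DDUUDU: Ā=51.7185, payoff=14.0911, prob=0.009065
UDUUDU: Ā=116.1677, payoff=31.6508, prob=0.021528
DUUUDU: Ā=105.7727, payoff=42.0458, prob=0.021528
UUUUDU: Ā=237.5817, payoff=94.4414, prob=0.051130
DDDDUU: Ā=27.8067, payoff=1.4921, prob=0.003817
UDDDUU: Ā=62.4581, payoff=3.3515, prob=0.009065
DUDDUU: Ā=52.0631, payoff=13.7465, prob=0.009065
UUDDUU: Ā=116.9417, payoff=30.8768, prob=0.021528
DDUDUU: Ā=45.3063, payoff=20.5033, prob=0.009065
UDUDUU: Ā=101.7650, payoff=46.0535, prob=0.021528
DUUDUU: Ā=91.3700, payoff=56.4485, prob=0.021528
UUUDUU: Ā=205.2311, payoff=126.7921, prob=0.051130
DDDUUU: Ā=40.9144, payoff=24.8952, prob=0.009065
UDDUUU: Ā=91.9001, payoff=55.9184, prob=0.021528
DUDUUU: Ā=81.5051, payoff=66.3134, prob=0.021528
UUDUUU: Ā=183.0731, payoff=148.9501, prob=0.051130
DDUUUU: Ā=74.7484, payoff=73.0701, prob=0.021528
UDUUUU: Ā=167.8964, payoff=164.1268, prob=0.051130
DUUUUU: Ā=157.5014, payoff=174.5218, prob=0.051130
UUUUUU: Ā=353.7723, payoff=392.0027, prob=0.121434
Price = Σ prob·payoff / R^6 = 96.766362 / 3.297304 = 29.3471

price = 29.3471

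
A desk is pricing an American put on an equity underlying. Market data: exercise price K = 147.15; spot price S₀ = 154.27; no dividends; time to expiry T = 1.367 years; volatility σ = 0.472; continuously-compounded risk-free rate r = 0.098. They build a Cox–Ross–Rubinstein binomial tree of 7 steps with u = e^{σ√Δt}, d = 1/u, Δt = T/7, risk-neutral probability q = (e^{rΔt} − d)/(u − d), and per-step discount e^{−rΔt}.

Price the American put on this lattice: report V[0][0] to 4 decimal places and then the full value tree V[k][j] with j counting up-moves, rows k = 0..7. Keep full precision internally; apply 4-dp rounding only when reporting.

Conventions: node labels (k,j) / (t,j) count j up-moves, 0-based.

Δt=0.19529, u=1.23193, d=0.81173, q=0.49403, disc=e^(-rΔt)=0.98104
k=7 terminal: V=max(K-S,0) → 111.3256 92.7810 64.6368 21.9237 0.0000 0.0000 0.0000 0.0000
k=6: j=0 S=44.1331 intr=103.0169 cont=100.2275 V=103.0169[EX]; j=1 S=66.9788 intr=80.1712 cont=77.3819 V=80.1712[EX]; j=2 S=101.6504 intr=45.4996 cont=42.7102 V=45.4996[EX]; j=3 S=154.2700 intr=0.0000 cont=10.8826 V=10.8826[hold]; j=4 S=234.1282 intr=0.0000 cont=0.0000 V=0.0000[hold]; j=5 S=355.3251 intr=0.0000 cont=0.0000 V=0.0000[hold]; j=6 S=539.2598 intr=0.0000 cont=0.0000 V=0.0000[hold]
k=5: j=0 S=54.3690 intr=92.7810 cont=89.9917 V=92.7810[EX]; j=1 S=82.5132 intr=64.6368 cont=61.8475 V=64.6368[EX]; j=2 S=125.2263 intr=21.9237 cont=27.8595 V=27.8595[hold]; j=3 S=190.0499 intr=0.0000 cont=5.4019 V=5.4019[hold]; j=4 S=288.4296 intr=0.0000 cont=0.0000 V=0.0000[hold]; j=5 S=437.7357 intr=0.0000 cont=0.0000 V=0.0000[hold]
k=4: j=0 S=66.9788 intr=80.1712 cont=77.3819 V=80.1712[EX]; j=1 S=101.6504 intr=45.4996 cont=45.5870 V=45.5870[hold]; j=2 S=154.2700 intr=0.0000 cont=16.4471 V=16.4471[hold]; j=3 S=234.1282 intr=0.0000 cont=2.6814 V=2.6814[hold]; j=4 S=355.3251 intr=0.0000 cont=0.0000 V=0.0000[hold]
k=3: j=0 S=82.5132 intr=64.6368 cont=61.8899 V=64.6368[EX]; j=1 S=125.2263 intr=21.9237 cont=30.5998 V=30.5998[hold]; j=2 S=190.0499 intr=0.0000 cont=9.4636 V=9.4636[hold]; j=3 S=288.4296 intr=0.0000 cont=1.3310 V=1.3310[hold]
k=2: j=0 S=101.6504 intr=45.4996 cont=46.9151 V=46.9151[hold]; j=1 S=154.2700 intr=0.0000 cont=19.7759 V=19.7759[hold]; j=2 S=234.1282 intr=0.0000 cont=5.3426 V=5.3426[hold]
k=1: j=0 S=125.2263 intr=21.9237 cont=32.8724 V=32.8724[hold]; j=1 S=190.0499 intr=0.0000 cont=12.4058 V=12.4058[hold]
k=0: j=0 S=154.2700 intr=0.0000 cont=22.3299 V=22.3299[hold]

price = 22.3299
tree:
22.3299
32.8724 12.4058
46.9151 19.7759 5.3426
64.6368 30.5998 9.4636 1.3310
80.1712 45.5870 16.4471 2.6814 0.0000
92.7810 64.6368 27.8595 5.4019 0.0000 0.0000
103.0169 80.1712 45.4996 10.8826 0.0000 0.0000 0.0000
111.3256 92.7810 64.6368 21.9237 0.0000 0.0000 0.0000 0.0000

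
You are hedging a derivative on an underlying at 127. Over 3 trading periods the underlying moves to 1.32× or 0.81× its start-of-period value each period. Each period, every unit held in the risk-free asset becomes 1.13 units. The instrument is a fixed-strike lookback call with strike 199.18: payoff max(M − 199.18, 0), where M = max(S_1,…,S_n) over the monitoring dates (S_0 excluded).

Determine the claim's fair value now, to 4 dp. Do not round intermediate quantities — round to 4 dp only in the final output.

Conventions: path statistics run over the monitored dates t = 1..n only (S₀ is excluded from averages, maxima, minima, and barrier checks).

Risk-neutral up-probability p* = (R−d)/(u−d) = (1.13−0.81)/(1.32−0.81) = 0.6275; the claim prices as the p*-weighted sum of path payoffs discounted by R^3.
Enumerate all 2^3 = 8 price paths (U = up ×1.32, D = down ×0.81); each path with k up-moves has probability p*^k·(1−p*)^(3−k).
DDD: M=102.8700, payoff=0.0000, prob=0.051707
UDD: M=167.6400, payoff=0.0000, prob=0.087086
DUD: M=135.7884, payoff=0.0000, prob=0.087086
UUD: M=221.2848, payoff=22.1048, prob=0.146671
DDU: M=109.9886, payoff=0.0000, prob=0.087086
UDU: M=179.2407, payoff=0.0000, prob=0.146671
DUU: M=179.2407, payoff=0.0000, prob=0.146671
UUU: M=292.0959, payoff=92.9159, prob=0.247024
Price = Σ prob·payoff / R^3 = 26.194604 / 1.442897 = 18.1542

price = 18.1542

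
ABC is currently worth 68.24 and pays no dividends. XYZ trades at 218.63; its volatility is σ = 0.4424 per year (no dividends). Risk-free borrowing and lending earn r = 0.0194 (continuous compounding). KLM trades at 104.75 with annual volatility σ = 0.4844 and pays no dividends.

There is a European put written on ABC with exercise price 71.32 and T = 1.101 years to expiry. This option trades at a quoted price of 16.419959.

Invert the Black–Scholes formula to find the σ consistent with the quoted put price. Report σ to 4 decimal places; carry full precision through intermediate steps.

At σ = 0.5481 the Black–Scholes value reproduces the quote:
σ√T = 0.5481·√1.101 = 0.575113
d₁ = (ln(S/K) + (r+σ²/2)T) / (σ√T) = (ln(68.24/71.32) + (0.0194+0.5481²/2)·1.101) / 0.575113 = (-0.044146 + 0.186737) / 0.575113 = 0.247936
d₂ = d₁ − σ√T = 0.247936 − 0.575113 = -0.327178
e^{−rT} = 0.978867
N(−d₁) = 0.402092,  N(−d₂) = 0.628233
V = K·e^{−rT}·N(−d₂) − S·N(−d₁) = 43.858720 − 27.438760 = 16.419959 (matching the quote); vega is positive throughout, so no other σ reproduces this price

sigma = 0.5481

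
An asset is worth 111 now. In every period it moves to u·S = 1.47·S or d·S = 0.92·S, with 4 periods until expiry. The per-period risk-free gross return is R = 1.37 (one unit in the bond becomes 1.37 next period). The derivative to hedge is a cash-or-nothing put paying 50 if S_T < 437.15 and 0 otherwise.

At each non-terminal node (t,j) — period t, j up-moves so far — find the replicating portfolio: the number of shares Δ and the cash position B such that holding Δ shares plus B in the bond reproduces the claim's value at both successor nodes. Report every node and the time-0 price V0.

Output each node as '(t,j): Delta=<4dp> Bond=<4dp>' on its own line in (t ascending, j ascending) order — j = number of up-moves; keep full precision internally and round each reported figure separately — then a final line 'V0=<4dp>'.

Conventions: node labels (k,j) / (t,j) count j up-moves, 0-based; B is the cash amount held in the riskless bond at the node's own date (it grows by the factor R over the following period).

Arbitrage-free pricing uses the up-move probability p* = (R−d)/(u−d) = 0.8182, discounting each step at R = 1.37.
Payoffs at expiry: V(4,0)=50.0000, V(4,1)=50.0000, V(4,2)=50.0000, V(4,3)=50.0000, V(4,4)=0.0000
Node (3,0) S=86.4344: V=(p*·50.0000+(1−p*)·50.0000)/1.37=36.4964; Δ=(50.0000−50.0000)/(127.0585−79.5196)=0.0000; B=V−Δ·S=36.4964
Node (3,1) S=138.1071: V=(p*·50.0000+(1−p*)·50.0000)/1.37=36.4964; Δ=(50.0000−50.0000)/(203.0174−127.0585)=0.0000; B=V−Δ·S=36.4964
Node (3,2) S=220.6711: V=(p*·50.0000+(1−p*)·50.0000)/1.37=36.4964; Δ=(50.0000−50.0000)/(324.3865−203.0174)=0.0000; B=V−Δ·S=36.4964
Node (3,3) S=352.5941: V=(p*·0.0000+(1−p*)·50.0000)/1.37=6.6357; Δ=(0.0000−50.0000)/(518.3133−324.3865)=-0.2578; B=V−Δ·S=97.5448
Node (2,0) S=93.9504: V=(p*·36.4964+(1−p*)·36.4964)/1.37=26.6397; Δ=(36.4964−36.4964)/(138.1071−86.4344)=0.0000; B=V−Δ·S=26.6397
Node (2,1) S=150.1164: V=(p*·36.4964+(1−p*)·36.4964)/1.37=26.6397; Δ=(36.4964−36.4964)/(220.6711−138.1071)=0.0000; B=V−Δ·S=26.6397
Node (2,2) S=239.8599: V=(p*·6.6357+(1−p*)·36.4964)/1.37=8.8065; Δ=(6.6357−36.4964)/(352.5941−220.6711)=-0.2263; B=V−Δ·S=63.0986
Node (1,0) S=102.1200: V=(p*·26.6397+(1−p*)·26.6397)/1.37=19.4450; Δ=(26.6397−26.6397)/(150.1164−93.9504)=0.0000; B=V−Δ·S=19.4450
Node (1,1) S=163.1700: V=(p*·8.8065+(1−p*)·26.6397)/1.37=8.7948; Δ=(8.8065−26.6397)/(239.8599−150.1164)=-0.1987; B=V−Δ·S=41.2188
Node (0,0) S=111.0000: V=(p*·8.7948+(1−p*)·19.4450)/1.37=7.8330; Δ=(8.7948−19.4450)/(163.1700−102.1200)=-0.1745; B=V−Δ·S=27.1970
Verification: the root portfolio costs Δ(0,0)·S0 + B(0,0) = 7.8330, matching V0.

(0,0): Delta=-0.1745 Bond=27.1970
(1,0): Delta=0.0000 Bond=19.4450
(1,1): Delta=-0.1987 Bond=41.2188
(2,0): Delta=0.0000 Bond=26.6397
(2,1): Delta=0.0000 Bond=26.6397
(2,2): Delta=-0.2263 Bond=63.0986
(3,0): Delta=0.0000 Bond=36.4964
(3,1): Delta=0.0000 Bond=36.4964
(3,2): Delta=0.0000 Bond=36.4964
(3,3): Delta=-0.2578 Bond=97.5448
V0=7.8330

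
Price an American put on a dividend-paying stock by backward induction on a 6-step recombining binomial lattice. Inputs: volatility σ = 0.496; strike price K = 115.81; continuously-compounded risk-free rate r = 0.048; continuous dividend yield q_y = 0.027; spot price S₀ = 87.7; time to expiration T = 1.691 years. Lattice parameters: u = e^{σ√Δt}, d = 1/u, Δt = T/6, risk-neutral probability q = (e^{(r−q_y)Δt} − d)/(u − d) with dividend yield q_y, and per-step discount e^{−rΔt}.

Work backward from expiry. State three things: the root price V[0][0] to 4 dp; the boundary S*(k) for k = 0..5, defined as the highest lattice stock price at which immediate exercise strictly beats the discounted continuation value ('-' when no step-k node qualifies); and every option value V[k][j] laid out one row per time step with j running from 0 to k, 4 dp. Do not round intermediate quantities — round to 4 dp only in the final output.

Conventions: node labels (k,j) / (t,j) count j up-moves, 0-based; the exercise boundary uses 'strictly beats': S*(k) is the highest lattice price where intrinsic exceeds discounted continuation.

price = 39.5219
boundary = - - 51.7948 39.8042 51.7948 67.3973
tree:
39.5219
51.1674 26.2461
64.0152 36.7522 13.9817
76.0058 49.6206 21.8708 4.5972
85.2205 64.0152 33.2342 8.4065 0.0000
92.3020 76.0058 48.4127 15.3723 0.0000 0.0000
97.7441 85.2205 64.0152 28.1100 0.0000 0.0000 0.0000

Δt=0.28183, u=1.30124, d=0.76850, q=0.44569, disc=e^(-rΔt)=0.98656
k=6 terminal: V=max(K-S,0) → 97.7441 85.2205 64.0152 28.1100 0.0000 0.0000 0.0000
k=5: j=0 S=23.5080 intr=92.3020 cont=90.9241 V=92.3020[EX]; j=1 S=39.8042 intr=76.0058 cont=74.7514 V=76.0058[EX]; j=2 S=67.3973 intr=48.4127 cont=47.3674 V=48.4127[EX]; j=3 S=114.1186 intr=1.6914 cont=15.3723 V=15.3723[hold]; j=4 S=193.2280 intr=0.0000 cont=0.0000 V=0.0000[hold]; j=5 S=327.1778 intr=0.0000 cont=0.0000 V=0.0000[hold]  S*(5)=67.3973
k=4: j=0 S=30.5895 intr=85.2205 cont=83.8963 V=85.2205[EX]; j=1 S=51.7948 intr=64.0152 cont=62.8517 V=64.0152[EX]; j=2 S=87.7000 intr=28.1100 cont=33.2342 V=33.2342[hold]; j=3 S=148.4955 intr=0.0000 cont=8.4065 V=8.4065[hold]; j=4 S=251.4357 intr=0.0000 cont=0.0000 V=0.0000[hold]  S*(4)=51.7948
k=3: j=0 S=39.8042 intr=76.0058 cont=74.7514 V=76.0058[EX]; j=1 S=67.3973 intr=48.4127 cont=49.6206 V=49.6206[hold]; j=2 S=114.1186 intr=1.6914 cont=21.8708 V=21.8708[hold]; j=3 S=193.2280 intr=0.0000 cont=4.5972 V=4.5972[hold]  S*(3)=39.8042
k=2: j=0 S=51.7948 intr=64.0152 cont=63.3829 V=64.0152[EX]; j=1 S=87.7000 intr=28.1100 cont=36.7522 V=36.7522[hold]; j=2 S=148.4955 intr=0.0000 cont=13.9817 V=13.9817[hold]  S*(2)=51.7948
k=1: j=0 S=67.3973 intr=48.4127 cont=51.1674 V=51.1674[hold]; j=1 S=114.1186 intr=1.6914 cont=26.2461 V=26.2461[hold]  S*(1)=-
k=0: j=0 S=87.7000 intr=28.1100 cont=39.5219 V=39.5219[hold]  S*(0)=-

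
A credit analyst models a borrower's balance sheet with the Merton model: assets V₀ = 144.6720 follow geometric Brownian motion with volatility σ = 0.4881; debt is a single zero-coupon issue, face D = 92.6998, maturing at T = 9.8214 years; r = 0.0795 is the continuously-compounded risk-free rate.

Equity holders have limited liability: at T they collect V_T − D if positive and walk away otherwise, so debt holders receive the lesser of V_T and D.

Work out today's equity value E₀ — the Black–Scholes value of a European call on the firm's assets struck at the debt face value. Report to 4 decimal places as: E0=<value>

Apply the equity-as-call identities (strike 92.6998, horizon 9.8214 years):
d₁ = [ln(V₀/D) + (r + σ²/2)T] / (σ√T)
   = [ln(144.6720/92.6998) + (0.0795 + 0.5·0.4881²)·9.8214] / (0.4881·√9.8214)
   = [0.445103 + 1.950734] / 1.529662 = 1.566253
d₂ = d₁ − σ√T = 1.566253 − 1.529662 = 0.036590
N(d₁) = 0.941355,  N(d₂) = 0.514594,  e^(−rT) = 0.458039
E₀ = V₀·N(d₁) − D·e^(−rT)·N(d₂)
   = 144.6720·0.941355 − 92.6998·0.458039·0.514594 = 114.338020

E0=114.3380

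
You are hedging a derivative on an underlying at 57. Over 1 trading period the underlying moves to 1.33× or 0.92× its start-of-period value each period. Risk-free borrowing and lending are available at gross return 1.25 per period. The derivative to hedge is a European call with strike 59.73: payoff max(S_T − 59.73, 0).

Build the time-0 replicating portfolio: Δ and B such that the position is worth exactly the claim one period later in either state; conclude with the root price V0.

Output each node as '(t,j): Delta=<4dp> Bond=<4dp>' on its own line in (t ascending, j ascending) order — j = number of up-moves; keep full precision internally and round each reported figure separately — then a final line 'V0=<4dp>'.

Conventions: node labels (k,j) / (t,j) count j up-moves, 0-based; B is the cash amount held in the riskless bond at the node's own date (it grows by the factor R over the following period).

(0,0): Delta=0.6881 Bond=-28.8656
V0=10.3540

No-arbitrage ⇒ martingale measure with p* = (R−d)/(u−d) = 0.8049.
Payoffs at expiry: V(1,0)=0.0000, V(1,1)=16.0800
  t=0,j=0: stock 57.0000 → up 75.8100 (V=16.0800), down 52.4400 (V=0.0000). Price 10.3540; hedge Δ=0.6881, bond B=-28.8656.
Verification: the root portfolio costs Δ(0,0)·S0 + B(0,0) = 10.3540, matching V0.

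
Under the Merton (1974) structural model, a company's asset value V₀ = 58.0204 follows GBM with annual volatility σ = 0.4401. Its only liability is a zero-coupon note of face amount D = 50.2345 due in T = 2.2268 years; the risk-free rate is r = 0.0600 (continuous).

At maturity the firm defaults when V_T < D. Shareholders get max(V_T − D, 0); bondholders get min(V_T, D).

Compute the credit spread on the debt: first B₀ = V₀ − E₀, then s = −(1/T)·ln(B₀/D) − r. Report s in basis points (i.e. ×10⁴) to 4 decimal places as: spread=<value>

Work the structural quantities from V₀ = 58.0204 against face 50.2345:
d₁ = [ln(V₀/D) + (r + σ²/2)T] / (σ√T)
   = [ln(58.0204/50.2345) + (0.0600 + 0.5·0.4401²)·2.2268] / (0.4401·√2.2268)
   = [0.144093 + 0.349260] / 0.656738 = 0.751217
d₂ = d₁ − σ√T = 0.751217 − 0.656738 = 0.094480
N(d₁) = 0.773739,  N(d₂) = 0.537636,  e^(−rT) = 0.874933
E₀ = V₀·N(d₁) − D·e^(−rT)·N(d₂)
   = 58.0204·0.773739 − 50.2345·0.874933·0.537636 = 21.262573
B₀ = V₀ − E₀ = 58.0204 − 21.262573 = 36.757827
spread = −(1/T)·ln(B₀/D) − r = −(1/2.2268)·ln(36.757827/50.2345) − 0.0600 = 0.08026894
in basis points: 0.08026894 × 10⁴ = 802.6894 bp

spread=802.6894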